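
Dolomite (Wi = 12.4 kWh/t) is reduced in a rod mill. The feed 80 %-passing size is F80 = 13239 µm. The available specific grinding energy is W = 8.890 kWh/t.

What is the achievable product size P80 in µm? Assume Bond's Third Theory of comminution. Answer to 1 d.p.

P80 = 154.8 µm

W_Bond = 10·Wi·(1/√P₈₀ − 1/√F₈₀)
1/√P80 = 1/√F80 + W/(10·Wi)
  = 8.8900/(10·12.4) + 1/√13239 = 0.071694 + 0.008691 = 0.080385
P80 = (1/0.080385)² = 12.4402² = 154.76 µm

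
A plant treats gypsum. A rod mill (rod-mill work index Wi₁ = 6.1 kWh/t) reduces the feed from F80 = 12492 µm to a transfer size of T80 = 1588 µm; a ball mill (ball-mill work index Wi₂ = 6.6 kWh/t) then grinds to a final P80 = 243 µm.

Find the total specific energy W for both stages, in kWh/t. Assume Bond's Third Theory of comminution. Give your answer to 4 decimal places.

W_Bond = 10·Wi·(1/√P₈₀ − 1/√F₈₀)
Stage 1 (12492→1588 µm, Wi₁=6.1): W₁ = 10·6.1·(0.025094 − 0.008947) = 0.9850 kWh/t
Stage 2 (1588→243 µm, Wi₂=6.6): W₂ = 10·6.6·(0.064150 − 0.025094) = 2.5777 kWh/t
W = W₁ + W₂ = 0.9850 + 2.5777 = 3.5627 kWh/t

W = 3.5627 kWh/t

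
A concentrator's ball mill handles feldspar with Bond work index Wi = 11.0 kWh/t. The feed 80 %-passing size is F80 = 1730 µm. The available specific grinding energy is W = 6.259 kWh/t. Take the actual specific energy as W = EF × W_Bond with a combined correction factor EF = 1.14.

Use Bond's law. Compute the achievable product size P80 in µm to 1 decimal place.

W = 10 Wi (P80^-0.5 − F80^-0.5)
W_Bond = W / EF = 6.259 / 1.14 = 5.4904 kWh/t
1/√P80 = 1/√F80 + W_Bond/(10·Wi)
  = 5.4904/(10·11.0) + 1/√1730 = 0.049912 + 0.024042 = 0.073955
P80 = (1/0.073955)² = 13.5218² = 182.84 µm

P80 = 182.8 µm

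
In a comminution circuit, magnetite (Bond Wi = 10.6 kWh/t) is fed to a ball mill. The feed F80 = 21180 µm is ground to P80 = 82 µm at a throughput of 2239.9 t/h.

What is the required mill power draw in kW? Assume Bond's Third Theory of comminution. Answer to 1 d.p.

Bond:  W = 10 Wi (1/√P − 1/√F)
W = 10·10.6·(1/√82 − 1/√21180) = 10·10.6·(0.103560) = 10.9774 kWh/t
P = W·T = 10.9774·2239.9 = 24588.2 kW

P = 24588.2 kW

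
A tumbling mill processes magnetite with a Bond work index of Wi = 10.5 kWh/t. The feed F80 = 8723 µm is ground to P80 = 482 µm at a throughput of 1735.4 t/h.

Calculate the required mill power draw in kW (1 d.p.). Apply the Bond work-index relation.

Bond: W = 10·Wi·(1/√P80 − 1/√F80)
W = 10·10.5·(1/√482 − 1/√8723) = 10·10.5·(0.034842) = 3.6584 kWh/t
Mill draw = 3.6584 × 1735.4 = 6348.8 kW

P = 6348.8 kW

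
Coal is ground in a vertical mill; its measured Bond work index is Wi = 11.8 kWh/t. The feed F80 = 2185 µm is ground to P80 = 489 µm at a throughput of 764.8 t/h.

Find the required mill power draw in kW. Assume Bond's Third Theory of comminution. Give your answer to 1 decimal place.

W = 10 Wi (P80^-0.5 − F80^-0.5)
W = 10·11.8·(1/√489 − 1/√2185) = 10·11.8·(0.023828) = 2.8118 kWh/t
P = W·T = 2.8118·764.8 = 2150.4 kW

P = 2150.4 kW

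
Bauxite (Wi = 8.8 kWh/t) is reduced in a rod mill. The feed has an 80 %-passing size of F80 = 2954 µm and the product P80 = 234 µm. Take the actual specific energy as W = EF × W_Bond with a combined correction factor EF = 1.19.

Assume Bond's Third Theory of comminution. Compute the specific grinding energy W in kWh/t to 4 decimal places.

W = 4.9190 kWh/t

W = 10·Wi·[P80^(−½) − F80^(−½)]
1/√234 = 0.065372;  1/√2954 = 0.018399
W = 10·8.8·(0.065372 − 0.018399) = 4.1336 kWh/t
Apply correction: 4.1336 × 1.19 = 4.9190 kWh/t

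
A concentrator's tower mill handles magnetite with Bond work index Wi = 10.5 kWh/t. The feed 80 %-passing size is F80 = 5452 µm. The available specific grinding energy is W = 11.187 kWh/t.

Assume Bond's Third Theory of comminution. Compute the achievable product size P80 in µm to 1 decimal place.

W_Bond = 10·Wi·(1/√P₈₀ − 1/√F₈₀)
⇒ 1/√P80 = W/(10·Wi) + 1/√F80
  = 11.1870/(10·10.5) + 1/√5452 = 0.106543 + 0.013543 = 0.120086
P80 = (1/0.120086)² = 8.3274² = 69.34 µm

P80 = 69.3 µm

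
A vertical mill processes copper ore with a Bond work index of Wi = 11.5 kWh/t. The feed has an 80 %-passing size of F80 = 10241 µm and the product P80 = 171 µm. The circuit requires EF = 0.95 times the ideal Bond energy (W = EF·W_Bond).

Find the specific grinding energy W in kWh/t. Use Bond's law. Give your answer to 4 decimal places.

W = 7.2750 kWh/t

W = 10·Wi·[P80^(−½) − F80^(−½)]
1/√171 = 0.076472;  1/√10241 = 0.009882
W = 10·11.5·(0.076472 − 0.009882) = 7.6579 kWh/t
With EF = 0.95: W = 7.6579·0.95 = 7.2750 kWh/t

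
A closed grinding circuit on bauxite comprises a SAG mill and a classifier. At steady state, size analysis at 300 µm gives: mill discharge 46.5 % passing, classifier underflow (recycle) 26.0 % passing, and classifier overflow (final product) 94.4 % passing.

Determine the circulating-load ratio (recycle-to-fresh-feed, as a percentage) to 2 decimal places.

CL = 233.66 %

Mass balance on the −300 µm fraction:
(1+r)·d = r·u + o ⇒ r = (o−d)/(d−u)
r = (94.4 − 46.5)/(46.5 − 26.0) = 47.9/20.5 = 2.3366
CL = 100·r = 233.66 %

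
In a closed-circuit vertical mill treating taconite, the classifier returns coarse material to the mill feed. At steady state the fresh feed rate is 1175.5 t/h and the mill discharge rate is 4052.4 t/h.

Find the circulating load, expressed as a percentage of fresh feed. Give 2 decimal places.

Discharge = new feed + return, hence
R = M − F = 4052.4 − 1175.5 = 2876.9 t/h
CL = 100·R/F = 100·2876.9/1175.5 = 244.74 %

CL = 244.74 %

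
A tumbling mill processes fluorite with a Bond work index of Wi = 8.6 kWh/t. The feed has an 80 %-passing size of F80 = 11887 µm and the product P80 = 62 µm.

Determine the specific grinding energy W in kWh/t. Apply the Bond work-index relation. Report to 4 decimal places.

W = 10·Wi·[P80^(−½) − F80^(−½)]
1/√62 = 0.127000;  1/√11887 = 0.009172
W = 10·8.6·(0.127000 − 0.009172) = 10.1332 kWh/t

W = 10.1332 kWh/t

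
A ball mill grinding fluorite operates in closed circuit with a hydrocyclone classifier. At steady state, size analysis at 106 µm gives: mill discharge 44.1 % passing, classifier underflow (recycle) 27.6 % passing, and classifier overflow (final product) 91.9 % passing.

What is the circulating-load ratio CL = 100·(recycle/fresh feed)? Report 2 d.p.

CL = 289.70 %

Two-product formula at 106 µm:
r = (o − d)/(d − u)
r = (91.9 − 44.1)/(44.1 − 27.6) = 47.8/16.5 = 2.8970
CL = 100·r = 289.70 %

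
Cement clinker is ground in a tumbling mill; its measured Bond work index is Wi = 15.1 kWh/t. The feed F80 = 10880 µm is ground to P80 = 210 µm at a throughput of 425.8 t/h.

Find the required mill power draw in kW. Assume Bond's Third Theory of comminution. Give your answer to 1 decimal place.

P = 3820.4 kW

W = 10 Wi (1/√P80 − 1/√F80)  [Bond]
W = 10·15.1·(1/√210 − 1/√10880) = 10·15.1·(0.059419) = 8.9723 kWh/t
P = W·T = 8.9723·425.8 = 3820.4 kW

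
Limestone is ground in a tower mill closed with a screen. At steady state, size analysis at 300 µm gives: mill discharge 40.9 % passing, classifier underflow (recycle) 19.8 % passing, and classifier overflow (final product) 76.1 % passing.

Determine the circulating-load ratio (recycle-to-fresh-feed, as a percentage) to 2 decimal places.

Mass balance on the −300 µm fraction:
(1+r)·d = r·u + o ⇒ r = (o−d)/(d−u)
r = (76.1 − 40.9)/(40.9 − 19.8) = 35.2/21.1 = 1.6682
CL = 100·r = 166.82 %

CL = 166.82 %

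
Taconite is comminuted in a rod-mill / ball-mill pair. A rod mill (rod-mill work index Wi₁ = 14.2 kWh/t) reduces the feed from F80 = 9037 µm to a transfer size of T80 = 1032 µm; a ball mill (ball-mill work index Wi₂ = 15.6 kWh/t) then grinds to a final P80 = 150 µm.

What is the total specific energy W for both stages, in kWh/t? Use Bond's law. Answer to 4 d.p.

W = 10·Wi·(P80^(-½) − F80^(-½))
Stage 1 (9037→1032 µm, Wi₁=14.2): W₁ = 10·14.2·(0.031129 − 0.010519) = 2.9265 kWh/t
Stage 2 (1032→150 µm, Wi₂=15.6): W₂ = 10·15.6·(0.081650 − 0.031129) = 7.8813 kWh/t
W = W₁ + W₂ = 2.9265 + 7.8813 = 10.8078 kWh/t

W = 10.8078 kWh/t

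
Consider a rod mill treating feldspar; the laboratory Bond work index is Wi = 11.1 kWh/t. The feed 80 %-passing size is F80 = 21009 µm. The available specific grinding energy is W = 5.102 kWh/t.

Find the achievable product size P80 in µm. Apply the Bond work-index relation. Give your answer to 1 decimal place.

P80 = 357.8 µm

W_Bond = 10·Wi·(1/√P₈₀ − 1/√F₈₀)
1/√P80 = 1/√F80 + W/(10·Wi)
  = 5.1020/(10·11.1) + 1/√21009 = 0.045964 + 0.006899 = 0.052863
P80 = (1/0.052863)² = 18.9168² = 357.84 µm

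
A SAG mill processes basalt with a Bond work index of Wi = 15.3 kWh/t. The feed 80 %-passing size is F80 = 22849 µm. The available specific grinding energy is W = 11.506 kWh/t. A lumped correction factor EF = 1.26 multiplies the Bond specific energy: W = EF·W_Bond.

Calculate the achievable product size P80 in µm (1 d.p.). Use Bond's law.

P80 = 227.5 µm

W = 10 Wi (P80^-0.5 − F80^-0.5)
W_Bond = W / EF = 11.506 / 1.26 = 9.1317 kWh/t
⇒ 1/√P80 = W_Bond/(10 Wi) + 1/√F80
  = 9.1317/(10·15.3) + 1/√22849 = 0.059685 + 0.006616 = 0.066300
P80 = (1/0.066300)² = 15.0829² = 227.49 µm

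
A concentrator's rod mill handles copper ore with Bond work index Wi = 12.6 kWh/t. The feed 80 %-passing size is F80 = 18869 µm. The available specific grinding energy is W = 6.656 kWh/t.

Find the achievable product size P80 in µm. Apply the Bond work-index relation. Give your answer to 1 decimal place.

P80 = 276.8 µm

W = 10·Wi·(P80^(-½) − F80^(-½))
P80^-0.5 = F80^-0.5 + W/(10 Wi)
  = 6.6560/(10·12.6) + 1/√18869 = 0.052825 + 0.007280 = 0.060105
P80 = (1/0.060105)² = 16.6375² = 276.81 µm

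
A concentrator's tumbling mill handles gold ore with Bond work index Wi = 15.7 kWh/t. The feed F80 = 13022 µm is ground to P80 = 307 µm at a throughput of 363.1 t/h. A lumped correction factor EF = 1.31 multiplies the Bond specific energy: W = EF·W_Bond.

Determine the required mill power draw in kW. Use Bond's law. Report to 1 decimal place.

P = 3607.7 kW

W_Bond = 10·Wi·(1/√P₈₀ − 1/√F₈₀)
W = 10·15.7·(1/√307 − 1/√13022) = 10·15.7·(0.048310) = 7.5846 kWh/t
Corrected W = EF·W_Bond = 1.31·7.5846 = 9.9359 kWh/t
Mill draw = 9.9359 × 363.1 = 3607.7 kW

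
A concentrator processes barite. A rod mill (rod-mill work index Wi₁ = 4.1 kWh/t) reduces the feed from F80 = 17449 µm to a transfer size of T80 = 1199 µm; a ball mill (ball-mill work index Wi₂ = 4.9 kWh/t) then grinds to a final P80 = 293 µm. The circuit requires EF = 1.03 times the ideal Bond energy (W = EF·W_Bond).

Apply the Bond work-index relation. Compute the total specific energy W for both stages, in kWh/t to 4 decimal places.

W = 10·Wi·[P80^(−½) − F80^(−½)]
Stage 1 (17449→1199 µm, Wi₁=4.1): W₁ = 10·4.1·(0.028880 − 0.007570) = 0.8737 kWh/t
Stage 2 (1199→293 µm, Wi₂=4.9): W₂ = 10·4.9·(0.058421 − 0.028880) = 1.4475 kWh/t
W = W₁ + W₂ = 0.8737 + 1.4475 = 2.3212 kWh/t
With EF = 1.03: W = 2.3212·1.03 = 2.3908 kWh/t

W = 2.3908 kWh/t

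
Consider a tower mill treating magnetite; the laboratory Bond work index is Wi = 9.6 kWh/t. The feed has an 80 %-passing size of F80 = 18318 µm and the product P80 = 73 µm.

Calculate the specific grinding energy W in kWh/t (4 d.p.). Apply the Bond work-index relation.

W = 10.5266 kWh/t

W = 10 Wi (1/√P80 − 1/√F80)  [Bond]
1/√73 = 0.117041;  1/√18318 = 0.007389
W = 10·9.6·(0.117041 − 0.007389) = 10.5266 kWh/t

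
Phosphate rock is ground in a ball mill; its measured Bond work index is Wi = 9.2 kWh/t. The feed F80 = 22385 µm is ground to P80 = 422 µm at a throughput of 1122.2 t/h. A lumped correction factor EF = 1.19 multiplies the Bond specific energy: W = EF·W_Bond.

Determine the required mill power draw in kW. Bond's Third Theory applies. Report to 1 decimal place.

P = 5159.5 kW

W = 10 Wi (P80^-0.5 − F80^-0.5)
W = 10·9.2·(1/√422 − 1/√22385) = 10·9.2·(0.041995) = 3.8636 kWh/t
Corrected W = EF·W_Bond = 1.19·3.8636 = 4.5977 kWh/t
P_mill = W·ṁ = 4.5977·1122.2 = 5159.5 kW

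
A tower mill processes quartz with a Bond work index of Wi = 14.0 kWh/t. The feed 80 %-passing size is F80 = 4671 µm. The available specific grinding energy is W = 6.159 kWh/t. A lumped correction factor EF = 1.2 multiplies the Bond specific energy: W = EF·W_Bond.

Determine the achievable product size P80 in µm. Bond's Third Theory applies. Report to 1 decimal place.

P80 = 380.1 µm

W = 10·Wi·[P80^(−½) − F80^(−½)]
W_Bond = W / EF = 6.159 / 1.2 = 5.1325 kWh/t
1/√P80 = 1/√F80 + W_Bond/(10·Wi)
  = 5.1325/(10·14.0) + 1/√4671 = 0.036661 + 0.014632 = 0.051292
P80 = (1/0.051292)² = 19.4961² = 380.10 µm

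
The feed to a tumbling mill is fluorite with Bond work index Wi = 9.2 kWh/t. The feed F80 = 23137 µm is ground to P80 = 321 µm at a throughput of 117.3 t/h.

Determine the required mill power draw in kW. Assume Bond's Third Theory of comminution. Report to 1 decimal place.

P = 531.4 kW

W_Bond = 10·Wi·(1/√P₈₀ − 1/√F₈₀)
W = 10·9.2·(1/√321 − 1/√23137) = 10·9.2·(0.049240) = 4.5301 kWh/t
Power = W × throughput = 4.5301 kWh/t × 117.3 t/h = 531.4 kW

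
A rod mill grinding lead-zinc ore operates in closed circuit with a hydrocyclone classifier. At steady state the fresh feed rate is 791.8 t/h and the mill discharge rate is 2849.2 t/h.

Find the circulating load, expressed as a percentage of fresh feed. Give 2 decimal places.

CL = 259.84 %

Discharge = new feed + return, hence
R = M − F = 2849.2 − 791.8 = 2057.4 t/h
CL = 100·R/F = 100·2057.4/791.8 = 259.84 %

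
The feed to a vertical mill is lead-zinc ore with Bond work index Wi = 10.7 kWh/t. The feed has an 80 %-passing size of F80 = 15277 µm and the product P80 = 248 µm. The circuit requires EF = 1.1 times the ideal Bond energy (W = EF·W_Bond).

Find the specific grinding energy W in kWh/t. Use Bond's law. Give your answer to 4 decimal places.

Bond:  W = 10 Wi (1/√P − 1/√F)
1/√248 = 0.063500;  1/√15277 = 0.008091
W = 10·10.7·(0.063500 − 0.008091) = 5.9288 kWh/t
W_actual = 1.1 × 5.9288 = 6.5217 kWh/t

W = 6.5217 kWh/t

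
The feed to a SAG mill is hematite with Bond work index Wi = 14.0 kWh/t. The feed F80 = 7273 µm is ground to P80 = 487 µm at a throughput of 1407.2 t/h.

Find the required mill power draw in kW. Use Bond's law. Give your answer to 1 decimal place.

P = 6617.2 kW

W_Bond = 10·Wi·(1/√P₈₀ − 1/√F₈₀)
W = 10·14.0·(1/√487 − 1/√7273) = 10·14.0·(0.033589) = 4.7024 kWh/t
P_mill = W·ṁ = 4.7024·1407.2 = 6617.2 kW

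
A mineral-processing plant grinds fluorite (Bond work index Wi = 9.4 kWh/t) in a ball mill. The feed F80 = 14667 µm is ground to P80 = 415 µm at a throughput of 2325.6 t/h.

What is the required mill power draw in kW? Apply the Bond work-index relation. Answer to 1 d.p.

W = 10·Wi·(P80^(-½) − F80^(-½))
W = 10·9.4·(1/√415 − 1/√14667) = 10·9.4·(0.040831) = 3.8381 kWh/t
P = W·T = 3.8381·2325.6 = 8925.9 kW

P = 8925.9 kW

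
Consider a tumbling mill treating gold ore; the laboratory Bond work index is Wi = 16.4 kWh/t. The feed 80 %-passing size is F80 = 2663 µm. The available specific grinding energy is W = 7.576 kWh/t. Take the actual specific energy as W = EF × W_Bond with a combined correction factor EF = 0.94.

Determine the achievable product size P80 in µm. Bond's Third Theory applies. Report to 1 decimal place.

P80 = 213.0 µm

W_Bond = 10·Wi·(1/√P₈₀ − 1/√F₈₀)
W_Bond = W / EF = 7.576 / 0.94 = 8.0596 kWh/t
⇒ 1/√P80 = W_Bond/(10 Wi) + 1/√F80
  = 8.0596/(10·16.4) + 1/√2663 = 0.049144 + 0.019378 = 0.068522
P80 = (1/0.068522)² = 14.5939² = 212.98 µm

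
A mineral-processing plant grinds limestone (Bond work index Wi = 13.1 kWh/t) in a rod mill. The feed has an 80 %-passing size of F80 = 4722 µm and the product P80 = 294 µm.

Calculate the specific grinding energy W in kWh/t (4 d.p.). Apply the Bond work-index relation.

W = 10·Wi·[P80^(−½) − F80^(−½)]
1/√294 = 0.058321;  1/√4722 = 0.014552
W = 10·13.1·(0.058321 − 0.014552) = 5.7337 kWh/t

W = 5.7337 kWh/t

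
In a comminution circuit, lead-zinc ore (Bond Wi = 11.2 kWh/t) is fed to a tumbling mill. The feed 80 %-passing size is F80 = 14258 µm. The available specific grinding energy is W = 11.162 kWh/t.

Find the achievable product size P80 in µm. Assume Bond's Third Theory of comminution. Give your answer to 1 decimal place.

W = 10·Wi·[P80^(−½) − F80^(−½)]
P80^-0.5 = F80^-0.5 + W/(10 Wi)
  = 11.1620/(10·11.2) + 1/√14258 = 0.099661 + 0.008375 = 0.108035
P80 = (1/0.108035)² = 9.2562² = 85.68 µm

P80 = 85.7 µm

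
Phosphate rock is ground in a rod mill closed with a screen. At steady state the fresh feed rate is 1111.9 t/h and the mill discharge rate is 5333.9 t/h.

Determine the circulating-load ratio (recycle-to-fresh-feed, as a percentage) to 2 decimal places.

CL = 379.71 %

Steady state: M = F + R.
R = M − F = 5333.9 − 1111.9 = 4222.0 t/h
CL = 100·R/F = 100·4222.0/1111.9 = 379.71 %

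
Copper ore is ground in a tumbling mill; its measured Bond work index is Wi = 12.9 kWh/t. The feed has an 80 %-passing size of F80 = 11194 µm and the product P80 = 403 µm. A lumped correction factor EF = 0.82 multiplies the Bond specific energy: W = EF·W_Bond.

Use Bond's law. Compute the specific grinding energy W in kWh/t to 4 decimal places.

W = 4.2695 kWh/t

W = 10 Wi / √P80 − 10 Wi / √F80
1/√403 = 0.049814;  1/√11194 = 0.009452
W = 10·12.9·(0.049814 − 0.009452) = 5.2067 kWh/t
W_actual = 0.82 × 5.2067 = 4.2695 kWh/t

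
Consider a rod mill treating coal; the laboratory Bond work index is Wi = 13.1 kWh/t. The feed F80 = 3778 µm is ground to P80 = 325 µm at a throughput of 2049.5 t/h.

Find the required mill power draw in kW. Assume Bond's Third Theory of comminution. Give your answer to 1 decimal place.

W = 10·Wi·(P80^(-½) − F80^(-½))
W = 10·13.1·(1/√325 − 1/√3778) = 10·13.1·(0.039201) = 5.1353 kWh/t
P = W·T = 5.1353·2049.5 = 10524.8 kW

P = 10524.8 kW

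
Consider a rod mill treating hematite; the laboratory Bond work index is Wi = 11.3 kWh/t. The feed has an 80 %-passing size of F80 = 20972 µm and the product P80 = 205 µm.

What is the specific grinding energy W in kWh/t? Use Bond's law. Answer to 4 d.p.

W = 7.1120 kWh/t

W = 10 Wi (P80^-0.5 − F80^-0.5)
1/√205 = 0.069843;  1/√20972 = 0.006905
W = 10·11.3·(0.069843 − 0.006905) = 7.1120 kWh/t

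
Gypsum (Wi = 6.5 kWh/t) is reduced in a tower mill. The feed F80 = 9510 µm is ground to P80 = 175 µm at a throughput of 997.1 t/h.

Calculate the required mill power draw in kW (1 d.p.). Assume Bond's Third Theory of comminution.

Bond:  W = 10 Wi (1/√P − 1/√F)
W = 10·6.5·(1/√175 − 1/√9510) = 10·6.5·(0.065339) = 4.2470 kWh/t
Mill draw = 4.2470 × 997.1 = 4234.7 kW

P = 4234.7 kW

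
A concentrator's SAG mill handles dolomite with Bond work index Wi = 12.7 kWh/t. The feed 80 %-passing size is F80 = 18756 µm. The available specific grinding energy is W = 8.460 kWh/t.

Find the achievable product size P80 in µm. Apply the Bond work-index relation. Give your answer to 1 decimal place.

P80 = 183.0 µm

W = 10 Wi (P80^-0.5 − F80^-0.5)
P80^-0.5 = F80^-0.5 + W/(10 Wi)
  = 8.4600/(10·12.7) + 1/√18756 = 0.066614 + 0.007302 = 0.073916
P80 = (1/0.073916)² = 13.5289² = 183.03 µm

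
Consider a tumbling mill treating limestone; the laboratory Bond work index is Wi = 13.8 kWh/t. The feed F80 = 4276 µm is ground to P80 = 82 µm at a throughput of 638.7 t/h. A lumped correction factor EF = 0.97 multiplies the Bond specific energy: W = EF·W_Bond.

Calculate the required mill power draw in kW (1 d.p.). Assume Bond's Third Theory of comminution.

W = 10·Wi·(P80^(-½) − F80^(-½))
W = 10·13.8·(1/√82 − 1/√4276) = 10·13.8·(0.095139) = 13.1292 kWh/t
With EF = 0.97: W = 13.1292·0.97 = 12.7353 kWh/t
Power = W × throughput = 12.7353 kWh/t × 638.7 t/h = 8134.0 kW

P = 8134.0 kW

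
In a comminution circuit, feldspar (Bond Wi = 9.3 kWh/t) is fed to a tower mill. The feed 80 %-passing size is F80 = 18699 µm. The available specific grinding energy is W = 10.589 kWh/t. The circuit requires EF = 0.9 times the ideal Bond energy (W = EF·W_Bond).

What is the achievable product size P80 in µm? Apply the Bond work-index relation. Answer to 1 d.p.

Bond: W = 10·Wi·(1/√P80 − 1/√F80)
W_Bond = W / EF = 10.589 / 0.9 = 11.7656 kWh/t
⇒ 1/√P80 = W_Bond/(10 Wi) + 1/√F80
  = 11.7656/(10·9.3) + 1/√18699 = 0.126511 + 0.007313 = 0.133824
P80 = (1/0.133824)² = 7.4725² = 55.84 µm

P80 = 55.8 µm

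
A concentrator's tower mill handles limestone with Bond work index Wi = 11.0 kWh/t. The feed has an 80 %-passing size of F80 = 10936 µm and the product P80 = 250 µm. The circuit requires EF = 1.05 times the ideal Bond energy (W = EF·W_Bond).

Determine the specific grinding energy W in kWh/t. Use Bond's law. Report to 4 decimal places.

W = 6.2004 kWh/t

W = 10·Wi·[P80^(−½) − F80^(−½)]
1/√250 = 0.063246;  1/√10936 = 0.009562
W = 10·11.0·(0.063246 − 0.009562) = 5.9051 kWh/t
Corrected W = EF·W_Bond = 1.05·5.9051 = 6.2004 kWh/t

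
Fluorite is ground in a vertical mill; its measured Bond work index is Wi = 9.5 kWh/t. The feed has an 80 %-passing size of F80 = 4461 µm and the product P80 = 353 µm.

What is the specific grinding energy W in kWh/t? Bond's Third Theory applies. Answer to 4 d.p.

W = 10 Wi (1/√P80 − 1/√F80)  [Bond]
1/√353 = 0.053225;  1/√4461 = 0.014972
W = 10·9.5·(0.053225 − 0.014972) = 3.6340 kWh/t

W = 3.6340 kWh/t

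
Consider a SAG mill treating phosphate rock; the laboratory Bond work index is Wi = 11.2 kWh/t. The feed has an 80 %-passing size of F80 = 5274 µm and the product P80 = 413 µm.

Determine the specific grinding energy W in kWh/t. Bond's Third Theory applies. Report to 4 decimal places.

W = 10·Wi·[P80^(−½) − F80^(−½)]
1/√413 = 0.049207;  1/√5274 = 0.013770
W = 10·11.2·(0.049207 − 0.013770) = 3.9689 kWh/t

W = 3.9689 kWh/t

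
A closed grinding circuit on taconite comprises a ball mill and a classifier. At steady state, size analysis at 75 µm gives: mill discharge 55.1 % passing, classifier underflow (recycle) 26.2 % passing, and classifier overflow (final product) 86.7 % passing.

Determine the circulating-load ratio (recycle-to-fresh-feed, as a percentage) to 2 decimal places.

Two-product formula at 75 µm:
(1+r)·d = r·u + o ⇒ r = (o−d)/(d−u)
r = (86.7 − 55.1)/(55.1 − 26.2) = 31.6/28.9 = 1.0934
CL = 100·r = 109.34 %

CL = 109.34 %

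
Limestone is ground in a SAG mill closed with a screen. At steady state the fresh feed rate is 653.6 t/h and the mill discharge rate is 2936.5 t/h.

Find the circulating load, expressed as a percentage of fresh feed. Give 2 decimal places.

CL = 349.28 %

Steady state: M = F + R.
R = M − F = 2936.5 − 653.6 = 2282.9 t/h
CL = 100·R/F = 100·2282.9/653.6 = 349.28 %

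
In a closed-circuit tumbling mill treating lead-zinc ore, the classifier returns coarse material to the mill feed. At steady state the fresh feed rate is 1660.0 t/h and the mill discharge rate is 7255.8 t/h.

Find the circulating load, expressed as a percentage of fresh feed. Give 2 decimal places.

CL = 337.10 %

Discharge = new feed + return, hence
R = M − F = 7255.8 − 1660.0 = 5595.8 t/h
CL = 100·R/F = 100·5595.8/1660.0 = 337.10 %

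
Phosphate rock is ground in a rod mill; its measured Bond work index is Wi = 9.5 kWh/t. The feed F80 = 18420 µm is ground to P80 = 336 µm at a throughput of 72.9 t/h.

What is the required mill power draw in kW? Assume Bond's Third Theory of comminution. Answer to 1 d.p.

P = 326.8 kW

Bond:  W = 10 Wi (1/√P − 1/√F)
W = 10·9.5·(1/√336 − 1/√18420) = 10·9.5·(0.047186) = 4.4827 kWh/t
Mill draw = 4.4827 × 72.9 = 326.8 kW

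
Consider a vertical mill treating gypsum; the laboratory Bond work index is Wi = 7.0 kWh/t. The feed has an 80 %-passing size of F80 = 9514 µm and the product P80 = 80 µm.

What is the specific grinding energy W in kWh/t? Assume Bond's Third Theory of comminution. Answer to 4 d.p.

Bond: W = 10·Wi·(1/√P80 − 1/√F80)
1/√80 = 0.111803;  1/√9514 = 0.010252
W = 10·7.0·(0.111803 − 0.010252) = 7.1086 kWh/t

W = 7.1086 kWh/t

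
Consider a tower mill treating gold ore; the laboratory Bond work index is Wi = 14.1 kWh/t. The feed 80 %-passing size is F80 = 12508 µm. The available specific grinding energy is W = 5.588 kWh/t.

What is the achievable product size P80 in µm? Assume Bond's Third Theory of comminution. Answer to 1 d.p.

W = 10 Wi (P80^-0.5 − F80^-0.5)
⇒ 1/√P80 = W/(10·Wi) + 1/√F80
  = 5.5880/(10·14.1) + 1/√12508 = 0.039631 + 0.008941 = 0.048573
P80 = (1/0.048573)² = 20.5877² = 423.85 µm

P80 = 423.9 µm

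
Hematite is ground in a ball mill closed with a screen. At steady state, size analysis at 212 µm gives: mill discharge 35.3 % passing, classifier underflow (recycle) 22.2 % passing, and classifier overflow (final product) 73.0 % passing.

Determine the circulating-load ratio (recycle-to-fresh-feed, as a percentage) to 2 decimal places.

CL = 287.79 %

Classifier node, passing 212 µm:
(1+r)·d = r·u + o ⇒ r = (o−d)/(d−u)
r = (73.0 − 35.3)/(35.3 − 22.2) = 37.7/13.1 = 2.8779
CL = 100·r = 287.79 %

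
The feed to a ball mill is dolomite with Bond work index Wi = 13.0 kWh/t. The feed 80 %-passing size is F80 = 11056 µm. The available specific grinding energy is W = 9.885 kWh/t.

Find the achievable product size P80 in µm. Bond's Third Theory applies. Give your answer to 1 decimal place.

P80 = 136.6 µm

W_Bond = 10·Wi·(1/√P₈₀ − 1/√F₈₀)
P80^-0.5 = F80^-0.5 + W/(10 Wi)
  = 9.8850/(10·13.0) + 1/√11056 = 0.076038 + 0.009510 = 0.085549
P80 = (1/0.085549)² = 11.6892² = 136.64 µm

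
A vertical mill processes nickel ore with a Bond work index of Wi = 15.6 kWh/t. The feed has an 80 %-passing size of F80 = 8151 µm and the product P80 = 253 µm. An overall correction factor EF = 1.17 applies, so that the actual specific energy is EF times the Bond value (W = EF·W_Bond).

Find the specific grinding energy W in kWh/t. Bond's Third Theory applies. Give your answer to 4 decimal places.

W = 10·Wi·(P80^(-½) − F80^(-½))
1/√253 = 0.062869;  1/√8151 = 0.011076
W = 10·15.6·(0.062869 − 0.011076) = 8.0797 kWh/t
With EF = 1.17: W = 8.0797·1.17 = 9.4533 kWh/t

W = 9.4533 kWh/t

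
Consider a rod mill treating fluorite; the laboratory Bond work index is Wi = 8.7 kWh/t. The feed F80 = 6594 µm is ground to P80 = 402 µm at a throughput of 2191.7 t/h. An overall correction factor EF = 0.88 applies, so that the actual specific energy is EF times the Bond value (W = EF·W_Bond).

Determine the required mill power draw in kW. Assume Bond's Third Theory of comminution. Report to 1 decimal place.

W = 10 Wi (1/√P80 − 1/√F80)  [Bond]
W = 10·8.7·(1/√402 − 1/√6594) = 10·8.7·(0.037561) = 3.2678 kWh/t
W_actual = 0.88 × 3.2678 = 2.8756 kWh/t
P_mill = W·ṁ = 2.8756·2191.7 = 6302.6 kW

P = 6302.6 kW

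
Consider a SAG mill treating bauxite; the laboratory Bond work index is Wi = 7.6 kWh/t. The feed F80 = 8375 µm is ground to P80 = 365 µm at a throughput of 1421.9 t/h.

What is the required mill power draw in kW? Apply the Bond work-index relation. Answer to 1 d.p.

P = 4475.5 kW

W = 10·Wi·[P80^(−½) − F80^(−½)]
W = 10·7.6·(1/√365 − 1/√8375) = 10·7.6·(0.041415) = 3.1476 kWh/t
Power = W × throughput = 3.1476 kWh/t × 1421.9 t/h = 4475.5 kW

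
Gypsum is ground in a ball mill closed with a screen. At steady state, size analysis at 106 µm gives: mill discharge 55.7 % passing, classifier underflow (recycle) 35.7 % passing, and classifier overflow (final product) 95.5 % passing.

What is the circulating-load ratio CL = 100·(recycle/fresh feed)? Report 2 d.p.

CL = 199.00 %

Let r = R/F. Size balance at 106 µm:
Fd + Rd = Ru + Fo ⇒ R/F = (o−d)/(d−u)
r = (95.5 − 55.7)/(55.7 − 35.7) = 39.8/20.0 = 1.9900
CL = 100·r = 199.00 %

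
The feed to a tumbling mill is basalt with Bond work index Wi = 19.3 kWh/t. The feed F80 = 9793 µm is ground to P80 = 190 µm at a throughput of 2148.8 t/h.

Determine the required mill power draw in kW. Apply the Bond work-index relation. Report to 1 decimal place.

P = 25896.0 kW

W = 10·Wi·(P80^(-½) − F80^(-½))
W = 10·19.3·(1/√190 − 1/√9793) = 10·19.3·(0.062442) = 12.0514 kWh/t
P_mill = W·ṁ = 12.0514·2148.8 = 25896.0 kW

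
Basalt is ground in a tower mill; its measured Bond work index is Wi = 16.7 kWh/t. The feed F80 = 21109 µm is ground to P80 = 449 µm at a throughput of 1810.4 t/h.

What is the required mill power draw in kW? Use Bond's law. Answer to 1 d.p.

W = 10 Wi / √P80 − 10 Wi / √F80
W = 10·16.7·(1/√449 − 1/√21109) = 10·16.7·(0.040310) = 6.7318 kWh/t
Power = W × throughput = 6.7318 kWh/t × 1810.4 t/h = 12187.2 kW

P = 12187.2 kW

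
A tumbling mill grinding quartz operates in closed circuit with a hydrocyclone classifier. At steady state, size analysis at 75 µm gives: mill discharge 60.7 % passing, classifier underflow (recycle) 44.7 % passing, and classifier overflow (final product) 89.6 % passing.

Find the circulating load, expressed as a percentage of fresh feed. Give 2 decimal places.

CL = 180.62 %

Mass balance on the −75 µm fraction:
r = (o − d)/(d − u)
r = (89.6 − 60.7)/(60.7 − 44.7) = 28.9/16.0 = 1.8062
CL = 100·r = 180.62 %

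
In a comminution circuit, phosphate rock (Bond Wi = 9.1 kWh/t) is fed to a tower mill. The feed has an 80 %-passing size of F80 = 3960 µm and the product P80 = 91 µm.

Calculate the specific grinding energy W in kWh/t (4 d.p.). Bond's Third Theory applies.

W = 8.0933 kWh/t

W = 10·Wi·(P80^(-½) − F80^(-½))
1/√91 = 0.104828;  1/√3960 = 0.015891
W = 10·9.1·(0.104828 − 0.015891) = 8.0933 kWh/t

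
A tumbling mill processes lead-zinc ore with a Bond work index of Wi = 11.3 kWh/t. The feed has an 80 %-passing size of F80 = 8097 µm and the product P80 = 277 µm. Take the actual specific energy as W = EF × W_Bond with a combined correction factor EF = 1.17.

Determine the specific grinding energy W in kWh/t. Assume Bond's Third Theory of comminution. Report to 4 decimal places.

Bond:  W = 10 Wi (1/√P − 1/√F)
1/√277 = 0.060084;  1/√8097 = 0.011113
W = 10·11.3·(0.060084 − 0.011113) = 5.5337 kWh/t
W_actual = 1.17 × 5.5337 = 6.4745 kWh/t

W = 6.4745 kWh/t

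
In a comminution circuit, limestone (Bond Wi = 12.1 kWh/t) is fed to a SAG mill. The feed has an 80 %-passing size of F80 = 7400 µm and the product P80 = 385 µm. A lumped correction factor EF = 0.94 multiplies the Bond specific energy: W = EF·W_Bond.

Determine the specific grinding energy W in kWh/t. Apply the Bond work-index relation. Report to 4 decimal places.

W = 10 Wi / √P80 − 10 Wi / √F80
1/√385 = 0.050965;  1/√7400 = 0.011625
W = 10·12.1·(0.050965 − 0.011625) = 4.7601 kWh/t
With EF = 0.94: W = 4.7601·0.94 = 4.4745 kWh/t

W = 4.4745 kWh/t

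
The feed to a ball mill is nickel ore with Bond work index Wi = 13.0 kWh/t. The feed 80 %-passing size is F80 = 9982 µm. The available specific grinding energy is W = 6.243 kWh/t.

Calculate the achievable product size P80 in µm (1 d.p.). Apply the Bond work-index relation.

W = 10 Wi (1/√P80 − 1/√F80)  [Bond]
1/√P80 = 1/√F80 + W/(10·Wi)
  = 6.2430/(10·13.0) + 1/√9982 = 0.048023 + 0.010009 = 0.058032
P80 = (1/0.058032)² = 17.2318² = 296.94 µm

P80 = 296.9 µm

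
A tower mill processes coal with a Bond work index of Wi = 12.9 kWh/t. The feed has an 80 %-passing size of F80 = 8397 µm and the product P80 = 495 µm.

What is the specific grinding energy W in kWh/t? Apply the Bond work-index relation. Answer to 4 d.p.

Bond: W = 10·Wi·(1/√P80 − 1/√F80)
1/√495 = 0.044947;  1/√8397 = 0.010913
W = 10·12.9·(0.044947 − 0.010913) = 4.3904 kWh/t

W = 4.3904 kWh/t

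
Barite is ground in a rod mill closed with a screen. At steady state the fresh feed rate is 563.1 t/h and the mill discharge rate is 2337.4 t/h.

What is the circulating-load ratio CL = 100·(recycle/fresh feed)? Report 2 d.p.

CL = 315.10 %

Discharge = new feed + return, hence
R = M − F = 2337.4 − 563.1 = 1774.3 t/h
CL = 100·R/F = 100·1774.3/563.1 = 315.10 %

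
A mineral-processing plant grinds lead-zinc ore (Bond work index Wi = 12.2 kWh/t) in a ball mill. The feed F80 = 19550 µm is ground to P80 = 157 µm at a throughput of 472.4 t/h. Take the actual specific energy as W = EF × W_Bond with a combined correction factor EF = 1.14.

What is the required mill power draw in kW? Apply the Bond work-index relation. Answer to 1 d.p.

P = 4773.6 kW

W = 10 Wi / √P80 − 10 Wi / √F80
W = 10·12.2·(1/√157 − 1/√19550) = 10·12.2·(0.072657) = 8.8641 kWh/t
Apply correction: 8.8641 × 1.14 = 10.1051 kWh/t
P_mill = W·ṁ = 10.1051·472.4 = 4773.6 kW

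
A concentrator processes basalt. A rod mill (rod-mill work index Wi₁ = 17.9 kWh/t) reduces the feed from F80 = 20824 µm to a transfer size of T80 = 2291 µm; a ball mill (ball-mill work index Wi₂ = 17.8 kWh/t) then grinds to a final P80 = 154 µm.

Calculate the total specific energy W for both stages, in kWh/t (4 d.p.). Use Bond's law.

W = 10 Wi (1/√P80 − 1/√F80)  [Bond]
Stage 1 (20824→2291 µm, Wi₁=17.9): W₁ = 10·17.9·(0.020892 − 0.006930) = 2.4993 kWh/t
Stage 2 (2291→154 µm, Wi₂=17.8): W₂ = 10·17.8·(0.080582 − 0.020892) = 10.6248 kWh/t
W = W₁ + W₂ = 2.4993 + 10.6248 = 13.1241 kWh/t

W = 13.1241 kWh/t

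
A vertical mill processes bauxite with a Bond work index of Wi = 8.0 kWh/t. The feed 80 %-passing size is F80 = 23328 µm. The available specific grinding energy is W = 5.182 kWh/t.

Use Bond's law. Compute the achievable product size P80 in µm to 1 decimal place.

P80 = 196.6 µm

W = 10 Wi / √P80 − 10 Wi / √F80
⇒ 1/√P80 = W/(10·Wi) + 1/√F80
  = 5.1820/(10·8.0) + 1/√23328 = 0.064775 + 0.006547 = 0.071322
P80 = (1/0.071322)² = 14.0209² = 196.58 µm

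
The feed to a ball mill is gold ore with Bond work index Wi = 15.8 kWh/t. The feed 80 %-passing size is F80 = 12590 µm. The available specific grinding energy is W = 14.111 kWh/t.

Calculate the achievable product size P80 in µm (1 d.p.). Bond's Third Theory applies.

P80 = 103.7 µm

W = 10·Wi·[P80^(−½) − F80^(−½)]
1/√P80 = 1/√F80 + W/(10·Wi)
  = 14.1110/(10·15.8) + 1/√12590 = 0.089310 + 0.008912 = 0.098222
P80 = (1/0.098222)² = 10.1810² = 103.65 µm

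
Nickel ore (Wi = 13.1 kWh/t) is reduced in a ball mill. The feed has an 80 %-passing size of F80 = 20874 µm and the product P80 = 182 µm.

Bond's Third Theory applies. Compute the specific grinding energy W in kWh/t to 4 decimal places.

W = 8.8037 kWh/t

W = 10 Wi (1/√P80 − 1/√F80)  [Bond]
1/√182 = 0.074125;  1/√20874 = 0.006921
W = 10·13.1·(0.074125 − 0.006921) = 8.8037 kWh/t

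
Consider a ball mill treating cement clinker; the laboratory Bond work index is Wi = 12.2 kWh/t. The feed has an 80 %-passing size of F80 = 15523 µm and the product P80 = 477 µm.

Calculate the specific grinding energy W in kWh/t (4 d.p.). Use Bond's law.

W = 4.6068 kWh/t

W = 10 Wi / √P80 − 10 Wi / √F80
1/√477 = 0.045787;  1/√15523 = 0.008026
W = 10·12.2·(0.045787 − 0.008026) = 4.6068 kWh/t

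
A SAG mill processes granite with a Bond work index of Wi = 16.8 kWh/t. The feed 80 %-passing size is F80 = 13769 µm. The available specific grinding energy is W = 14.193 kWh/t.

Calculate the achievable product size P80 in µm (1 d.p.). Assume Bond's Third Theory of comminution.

P80 = 115.6 µm

Bond:  W = 10 Wi (1/√P − 1/√F)
⇒ 1/√P80 = W/(10 Wi) + 1/√F80
  = 14.1930/(10·16.8) + 1/√13769 = 0.084482 + 0.008522 = 0.093004
P80 = (1/0.093004)² = 10.7522² = 115.61 µm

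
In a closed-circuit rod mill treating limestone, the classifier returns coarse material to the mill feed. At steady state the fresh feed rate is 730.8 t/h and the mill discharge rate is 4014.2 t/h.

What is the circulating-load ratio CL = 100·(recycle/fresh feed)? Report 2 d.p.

Mill node: discharge = fresh + recycle.
R = M − F = 4014.2 − 730.8 = 3283.4 t/h
CL = 100·R/F = 100·3283.4/730.8 = 449.29 %

CL = 449.29 %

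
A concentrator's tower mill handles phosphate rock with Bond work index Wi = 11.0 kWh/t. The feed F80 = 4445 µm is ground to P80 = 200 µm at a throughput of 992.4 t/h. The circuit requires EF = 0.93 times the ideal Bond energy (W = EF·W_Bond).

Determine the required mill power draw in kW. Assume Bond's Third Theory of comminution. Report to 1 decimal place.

P = 5656.0 kW

W = 10 Wi (1/√P80 − 1/√F80)  [Bond]
W = 10·11.0·(1/√200 − 1/√4445) = 10·11.0·(0.055712) = 6.1283 kWh/t
Apply correction: 6.1283 × 0.93 = 5.6993 kWh/t
Power = W × throughput = 5.6993 kWh/t × 992.4 t/h = 5656.0 kW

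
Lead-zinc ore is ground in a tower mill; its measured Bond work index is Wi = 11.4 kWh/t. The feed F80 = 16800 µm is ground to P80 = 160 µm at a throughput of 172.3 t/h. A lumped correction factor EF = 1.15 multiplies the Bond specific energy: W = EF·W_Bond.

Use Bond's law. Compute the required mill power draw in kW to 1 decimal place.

W = 10 Wi (1/√P80 − 1/√F80)  [Bond]
W = 10·11.4·(1/√160 − 1/√16800) = 10·11.4·(0.071342) = 8.1330 kWh/t
With EF = 1.15: W = 8.1330·1.15 = 9.3529 kWh/t
Power = W × throughput = 9.3529 kWh/t × 172.3 t/h = 1611.5 kW

P = 1611.5 kW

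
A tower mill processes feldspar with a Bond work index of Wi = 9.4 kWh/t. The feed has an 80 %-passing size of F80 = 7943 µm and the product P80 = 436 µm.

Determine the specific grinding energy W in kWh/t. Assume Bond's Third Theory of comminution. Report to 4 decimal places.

W = 3.4471 kWh/t

W = 10 Wi / √P80 − 10 Wi / √F80
1/√436 = 0.047891;  1/√7943 = 0.011220
W = 10·9.4·(0.047891 − 0.011220) = 3.4471 kWh/t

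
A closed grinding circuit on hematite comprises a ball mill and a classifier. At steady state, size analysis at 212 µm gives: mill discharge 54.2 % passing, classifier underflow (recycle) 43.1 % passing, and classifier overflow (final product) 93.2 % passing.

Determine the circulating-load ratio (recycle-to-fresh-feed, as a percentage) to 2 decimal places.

Two-product formula at 212 µm:
(1+r)·d = r·u + o ⇒ r = (o−d)/(d−u)
r = (93.2 − 54.2)/(54.2 − 43.1) = 39.0/11.1 = 3.5135
CL = 100·r = 351.35 %

CL = 351.35 %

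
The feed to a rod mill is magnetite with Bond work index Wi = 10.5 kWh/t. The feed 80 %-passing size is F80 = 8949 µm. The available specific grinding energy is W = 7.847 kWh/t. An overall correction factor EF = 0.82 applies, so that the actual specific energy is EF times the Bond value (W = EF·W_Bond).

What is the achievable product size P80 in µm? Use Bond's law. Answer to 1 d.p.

P80 = 96.7 µm

Bond: W = 10·Wi·(1/√P80 − 1/√F80)
W_Bond = W / EF = 7.847 / 0.82 = 9.5695 kWh/t
P80^-0.5 = F80^-0.5 + W_Bond/(10 Wi)
  = 9.5695/(10·10.5) + 1/√8949 = 0.091138 + 0.010571 = 0.101709
P80 = (1/0.101709)² = 9.8320² = 96.67 µm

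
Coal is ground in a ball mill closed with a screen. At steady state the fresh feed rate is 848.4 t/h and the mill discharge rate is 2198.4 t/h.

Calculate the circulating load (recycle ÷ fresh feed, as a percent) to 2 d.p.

Discharge = new feed + return, hence
R = M − F = 2198.4 − 848.4 = 1350.0 t/h
CL = 100·R/F = 100·1350.0/848.4 = 159.12 %

CL = 159.12 %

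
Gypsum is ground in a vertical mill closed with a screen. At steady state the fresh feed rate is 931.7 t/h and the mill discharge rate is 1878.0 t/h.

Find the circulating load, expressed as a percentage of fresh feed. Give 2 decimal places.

Discharge = new feed + return, hence
R = M − F = 1878.0 − 931.7 = 946.3 t/h
CL = 100·R/F = 100·946.3/931.7 = 101.57 %

CL = 101.57 %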